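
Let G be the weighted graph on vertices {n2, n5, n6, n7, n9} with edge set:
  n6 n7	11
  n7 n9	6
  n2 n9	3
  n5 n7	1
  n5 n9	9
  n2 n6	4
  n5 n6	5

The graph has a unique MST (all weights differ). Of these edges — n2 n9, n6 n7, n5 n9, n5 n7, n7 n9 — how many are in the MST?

2

Sort edges by weight, then run Kruskal:
n5 n7 (1): add — endpoints in different components.
n2 n9 (3): add — endpoints in different components.
n2 n6 (4): add — endpoints in different components.
n5 n6 (5): add — endpoints in different components.
MST edge set: {n5 n7, n2 n9, n2 n6, n5 n6}.
Of the listed edges, {n2 n9, n5 n7} are in the MST → 2.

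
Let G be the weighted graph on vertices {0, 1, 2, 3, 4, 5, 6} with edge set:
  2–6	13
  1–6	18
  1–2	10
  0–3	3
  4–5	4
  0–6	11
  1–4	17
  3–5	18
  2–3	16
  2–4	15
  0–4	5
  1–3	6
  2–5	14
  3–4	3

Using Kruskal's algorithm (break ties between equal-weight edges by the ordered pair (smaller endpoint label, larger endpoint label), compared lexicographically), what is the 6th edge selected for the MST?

Sort edges by weight, then run Kruskal:
0–3 (3): add — endpoints in different components.
3–4 (3): add — endpoints in different components.
4–5 (4): add — endpoints in different components.
0–4 (5): skip — 0 and 4 already connected.
1–3 (6): add — endpoints in different components.
1–2 (10): add — endpoints in different components.
0–6 (11): add — endpoints in different components.
The 6th edge added is 0–6.

0-6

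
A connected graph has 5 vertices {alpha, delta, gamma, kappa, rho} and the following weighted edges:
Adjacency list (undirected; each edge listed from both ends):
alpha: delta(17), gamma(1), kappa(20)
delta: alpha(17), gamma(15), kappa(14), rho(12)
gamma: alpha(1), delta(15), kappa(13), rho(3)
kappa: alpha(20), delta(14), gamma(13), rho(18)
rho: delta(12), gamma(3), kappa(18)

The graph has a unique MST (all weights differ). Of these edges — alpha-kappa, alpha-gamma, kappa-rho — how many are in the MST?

1

Sort edges by weight, then run Kruskal:
alpha-gamma (1): add. Components now {alpha,gamma} {kappa} {delta} {rho}
gamma-rho (3): add. Components now {alpha,gamma,rho} {kappa} {delta}
delta-rho (12): add. Components now {alpha,delta,gamma,rho} {kappa}
gamma-kappa (13): add. Components now {alpha,delta,gamma,kappa,rho}
MST edge set: {alpha-gamma, gamma-rho, delta-rho, gamma-kappa}.
Of the listed edges, {alpha-gamma} are in the MST → 1.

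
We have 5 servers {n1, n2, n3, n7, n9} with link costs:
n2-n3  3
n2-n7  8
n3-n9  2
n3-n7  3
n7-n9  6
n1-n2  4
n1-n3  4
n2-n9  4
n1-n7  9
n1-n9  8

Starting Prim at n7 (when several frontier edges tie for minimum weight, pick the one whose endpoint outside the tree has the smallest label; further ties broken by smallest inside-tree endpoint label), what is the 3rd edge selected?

n2-n3

Prim, starting at n7.
Step 1: frontier [n3-n7 3, n7-n9 6, n2-n7 8, n1-n7 9] → take n3-n7 (3); add n3.
Step 2: frontier [n3-n9 2, n2-n3 3, n1-n3 4, n7-n9 6, n2-n7 8, n1-n7 9] → take n3-n9 (2); add n9.
Step 3: frontier [n2-n3 3, n1-n3 4, n2-n7 8, n1-n7 9, n2-n9 4, n1-n9 8] → take n2-n3 (3); add n2.
Step 4: frontier [n1-n2 4, n1-n3 4, n1-n7 9, n1-n9 8] → take n1-n2 (4); add n1.
The 3rd edge added is n2-n3.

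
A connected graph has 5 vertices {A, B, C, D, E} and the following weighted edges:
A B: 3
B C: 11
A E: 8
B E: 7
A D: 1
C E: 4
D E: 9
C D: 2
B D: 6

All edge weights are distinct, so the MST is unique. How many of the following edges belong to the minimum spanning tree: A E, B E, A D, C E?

Sort edges by weight, then run Kruskal:
A D (1): add — endpoints in different components.
C D (2): add — endpoints in different components.
A B (3): add — endpoints in different components.
C E (4): add — endpoints in different components.
MST edge set: {A D, C D, A B, C E}.
Of the listed edges, {A D, C E} are in the MST → 2.

2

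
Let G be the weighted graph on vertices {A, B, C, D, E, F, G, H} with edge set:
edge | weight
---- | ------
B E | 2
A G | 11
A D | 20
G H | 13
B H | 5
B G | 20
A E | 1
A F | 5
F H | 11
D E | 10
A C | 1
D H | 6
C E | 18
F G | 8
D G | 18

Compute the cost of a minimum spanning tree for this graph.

28

Kruskal's algorithm — process edges by increasing weight (ties by edge label):
A C (1): add — endpoints in different components.
A E (1): add — endpoints in different components.
B E (2): add — endpoints in different components.
A F (5): add — endpoints in different components.
B H (5): add — endpoints in different components.
D H (6): add — endpoints in different components.
F G (8): add — endpoints in different components.
MST edges: A C, A E, B E, A F, B H, D H, F G; total weight 1+1+2+5+5+6+8 = 28.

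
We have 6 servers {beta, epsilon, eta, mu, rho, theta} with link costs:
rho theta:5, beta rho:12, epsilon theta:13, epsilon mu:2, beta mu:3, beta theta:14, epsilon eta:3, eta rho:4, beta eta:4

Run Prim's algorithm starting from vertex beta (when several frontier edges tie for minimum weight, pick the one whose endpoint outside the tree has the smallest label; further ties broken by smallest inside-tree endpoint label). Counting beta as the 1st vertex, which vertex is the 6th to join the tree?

Prim, starting at beta.
Step 1: cheapest edge leaving the tree is beta mu (3); add mu.
Step 2: cheapest edge leaving the tree is epsilon mu (2); add epsilon.
Step 3: cheapest edge leaving the tree is epsilon eta (3); add eta.
Step 4: cheapest edge leaving the tree is eta rho (4); add rho.
Step 5: cheapest edge leaving the tree is rho theta (5); add theta.
Vertex order: beta, mu, epsilon, eta, rho, theta. The 6th vertex is theta.

theta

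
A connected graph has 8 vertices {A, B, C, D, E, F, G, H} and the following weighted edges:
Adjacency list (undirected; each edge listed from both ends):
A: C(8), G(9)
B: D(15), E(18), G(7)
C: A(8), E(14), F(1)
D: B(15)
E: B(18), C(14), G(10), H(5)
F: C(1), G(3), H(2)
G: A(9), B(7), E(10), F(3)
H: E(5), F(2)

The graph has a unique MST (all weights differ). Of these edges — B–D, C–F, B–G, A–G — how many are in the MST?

Kruskal's algorithm — process edges by increasing weight (ties by edge label):
C–F (1): add — endpoints in different components.
F–H (2): add — endpoints in different components.
F–G (3): add — endpoints in different components.
E–H (5): add — endpoints in different components.
B–G (7): add — endpoints in different components.
A–C (8): add — endpoints in different components.
A–G (9): skip — A and G already connected.
E–G (10): skip — E and G already connected.
C–E (14): skip — C and E already connected.
B–D (15): add — endpoints in different components.
MST edge set: {C–F, F–H, F–G, E–H, B–G, A–C, B–D}.
Of the listed edges, {B–D, C–F, B–G} are in the MST → 3.

3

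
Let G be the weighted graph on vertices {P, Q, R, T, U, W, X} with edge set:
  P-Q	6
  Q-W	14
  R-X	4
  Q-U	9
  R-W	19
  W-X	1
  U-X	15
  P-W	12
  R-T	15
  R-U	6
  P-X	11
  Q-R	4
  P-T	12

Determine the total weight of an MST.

33

Kruskal: consider edges lightest-first.
W-X (1): add — endpoints in different components.
Q-R (4): add — endpoints in different components.
R-X (4): add — endpoints in different components.
P-Q (6): add — endpoints in different components.
R-U (6): add — endpoints in different components.
Q-U (9): skip — Q and U already connected.
P-X (11): skip — X and P already connected.
P-T (12): add — endpoints in different components.
MST edges: W-X, Q-R, R-X, P-Q, R-U, P-T; total weight 1+4+4+6+6+12 = 33.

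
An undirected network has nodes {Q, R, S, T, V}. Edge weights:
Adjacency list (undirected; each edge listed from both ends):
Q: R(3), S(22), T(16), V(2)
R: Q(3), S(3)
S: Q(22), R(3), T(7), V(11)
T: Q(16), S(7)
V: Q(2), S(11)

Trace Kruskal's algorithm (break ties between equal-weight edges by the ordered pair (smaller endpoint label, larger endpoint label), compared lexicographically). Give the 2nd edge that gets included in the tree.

Q-R

Kruskal: consider edges lightest-first.
Q–V (2): add — endpoints in different components.
Q–R (3): add — endpoints in different components.
R–S (3): add — endpoints in different components.
S–T (7): add — endpoints in different components.
The 2nd edge added is Q–R.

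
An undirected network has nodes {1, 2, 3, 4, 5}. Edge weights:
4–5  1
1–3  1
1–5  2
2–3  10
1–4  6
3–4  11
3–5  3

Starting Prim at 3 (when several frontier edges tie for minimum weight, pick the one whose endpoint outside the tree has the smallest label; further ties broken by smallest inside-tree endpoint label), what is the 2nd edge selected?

1-5

Grow the tree from 3 using Prim:
Step 1: cheapest edge leaving the tree is 1–3 (1); add 1.
Step 2: cheapest edge leaving the tree is 1–5 (2); add 5.
Step 3: cheapest edge leaving the tree is 4–5 (1); add 4.
Step 4: cheapest edge leaving the tree is 2–3 (10); add 2.
The 2nd edge added is 1–5.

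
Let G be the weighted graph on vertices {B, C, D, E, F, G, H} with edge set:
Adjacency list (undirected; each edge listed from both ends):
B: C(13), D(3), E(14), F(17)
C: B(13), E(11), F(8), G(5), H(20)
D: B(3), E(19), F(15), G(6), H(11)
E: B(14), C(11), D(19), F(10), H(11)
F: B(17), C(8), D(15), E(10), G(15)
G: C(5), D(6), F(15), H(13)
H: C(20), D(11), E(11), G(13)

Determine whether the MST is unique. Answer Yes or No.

Kruskal: consider edges lightest-first.
B-D (3): add — endpoints in different components.
C-G (5): add — endpoints in different components.
D-G (6): add — endpoints in different components.
C-F (8): add — endpoints in different components.
E-F (10): add — endpoints in different components.
C-E (11): skip — C and E already connected.
D-H (11): add — endpoints in different components.
Non-tree edge E-H has weight 11, equal to the heaviest edge on its tree cycle — swapping gives another MST of the same weight. Not unique.

No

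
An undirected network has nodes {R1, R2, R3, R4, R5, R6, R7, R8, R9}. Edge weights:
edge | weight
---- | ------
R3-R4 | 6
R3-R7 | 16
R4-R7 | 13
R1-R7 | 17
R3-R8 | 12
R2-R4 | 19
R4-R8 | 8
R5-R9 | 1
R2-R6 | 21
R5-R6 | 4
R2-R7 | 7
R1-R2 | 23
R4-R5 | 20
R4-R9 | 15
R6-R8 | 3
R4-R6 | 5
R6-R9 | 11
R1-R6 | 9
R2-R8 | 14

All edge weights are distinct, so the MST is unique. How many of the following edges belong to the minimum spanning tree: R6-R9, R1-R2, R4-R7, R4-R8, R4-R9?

Sort edges by weight, then run Kruskal:
R5-R9 (1): add — endpoints in different components.
R6-R8 (3): add — endpoints in different components.
R5-R6 (4): add — endpoints in different components.
R4-R6 (5): add — endpoints in different components.
R3-R4 (6): add — endpoints in different components.
R2-R7 (7): add — endpoints in different components.
R4-R8 (8): skip — R8 and R4 already connected.
R1-R6 (9): add — endpoints in different components.
R6-R9 (11): skip — R6 and R9 already connected.
R3-R8 (12): skip — R8 and R3 already connected.
R4-R7 (13): add — endpoints in different components.
MST edge set: {R5-R9, R6-R8, R5-R6, R4-R6, R3-R4, R2-R7, R1-R6, R4-R7}.
Of the listed edges, {R4-R7} are in the MST → 1.

1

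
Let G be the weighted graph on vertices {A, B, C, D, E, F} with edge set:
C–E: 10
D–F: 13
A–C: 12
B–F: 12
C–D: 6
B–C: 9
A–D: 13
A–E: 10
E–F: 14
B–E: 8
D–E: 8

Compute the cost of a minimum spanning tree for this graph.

Prim, starting at F.
Step 1: cheapest edge leaving the tree is B–F (12); add B.
Step 2: cheapest edge leaving the tree is B–E (8); add E.
Step 3: cheapest edge leaving the tree is D–E (8); add D.
Step 4: cheapest edge leaving the tree is C–D (6); add C.
Step 5: cheapest edge leaving the tree is A–E (10); add A.
MST edges: B–F, B–E, D–E, C–D, A–E; total weight 12+8+8+6+10 = 44.

44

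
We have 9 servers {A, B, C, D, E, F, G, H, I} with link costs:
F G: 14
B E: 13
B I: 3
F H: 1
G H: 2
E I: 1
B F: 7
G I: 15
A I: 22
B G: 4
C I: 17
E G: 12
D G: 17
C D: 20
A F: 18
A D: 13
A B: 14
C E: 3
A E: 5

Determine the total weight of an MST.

32

Grow the tree from G using Prim:
Step 1: cheapest edge leaving the tree is G H (2); add H.
Step 2: cheapest edge leaving the tree is F H (1); add F.
Step 3: cheapest edge leaving the tree is B G (4); add B.
Step 4: cheapest edge leaving the tree is B I (3); add I.
Step 5: cheapest edge leaving the tree is E I (1); add E.
Step 6: cheapest edge leaving the tree is C E (3); add C.
Step 7: cheapest edge leaving the tree is A E (5); add A.
Step 8: cheapest edge leaving the tree is A D (13); add D.
MST edges: G H, F H, B G, B I, E I, C E, A E, A D; total weight 2+1+4+3+1+3+5+13 = 32.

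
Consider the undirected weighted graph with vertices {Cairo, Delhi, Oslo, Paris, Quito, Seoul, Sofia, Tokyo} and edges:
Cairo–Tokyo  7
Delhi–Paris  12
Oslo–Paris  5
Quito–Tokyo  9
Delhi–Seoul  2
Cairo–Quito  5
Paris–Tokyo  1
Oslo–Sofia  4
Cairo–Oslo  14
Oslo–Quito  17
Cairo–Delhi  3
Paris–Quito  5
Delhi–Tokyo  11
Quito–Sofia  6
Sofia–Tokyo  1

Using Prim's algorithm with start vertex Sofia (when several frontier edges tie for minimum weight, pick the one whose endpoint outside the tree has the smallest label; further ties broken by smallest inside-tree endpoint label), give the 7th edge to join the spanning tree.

Prim, starting at Sofia.
Step 1: cheapest edge leaving the tree is Sofia–Tokyo (1); add Tokyo.
Step 2: cheapest edge leaving the tree is Paris–Tokyo (1); add Paris.
Step 3: cheapest edge leaving the tree is Oslo–Sofia (4); add Oslo.
Step 4: cheapest edge leaving the tree is Paris–Quito (5); add Quito.
Step 5: cheapest edge leaving the tree is Cairo–Quito (5); add Cairo.
Step 6: cheapest edge leaving the tree is Cairo–Delhi (3); add Delhi.
Step 7: cheapest edge leaving the tree is Delhi–Seoul (2); add Seoul.
The 7th edge added is Delhi–Seoul.

Delhi-Seoul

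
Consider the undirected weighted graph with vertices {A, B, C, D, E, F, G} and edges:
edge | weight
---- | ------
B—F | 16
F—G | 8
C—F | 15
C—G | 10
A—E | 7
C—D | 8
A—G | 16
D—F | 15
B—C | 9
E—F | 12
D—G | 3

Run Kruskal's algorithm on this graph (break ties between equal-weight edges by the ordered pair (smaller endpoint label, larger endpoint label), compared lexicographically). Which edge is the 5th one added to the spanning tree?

Kruskal: consider edges lightest-first.
D—G (3): add. Components now {A} {B} {C} {D,G} {E} {F}
A—E (7): add. Components now {A,E} {B} {C} {D,G} {F}
C—D (8): add. Components now {A,E} {B} {C,D,G} {F}
F—G (8): add. Components now {A,E} {B} {C,D,F,G}
B—C (9): add. Components now {A,E} {B,C,D,F,G}
C—G (10): skip — C and G already connected.
E—F (12): add. Components now {A,B,C,D,E,F,G}
The 5th edge added is B—C.

B-C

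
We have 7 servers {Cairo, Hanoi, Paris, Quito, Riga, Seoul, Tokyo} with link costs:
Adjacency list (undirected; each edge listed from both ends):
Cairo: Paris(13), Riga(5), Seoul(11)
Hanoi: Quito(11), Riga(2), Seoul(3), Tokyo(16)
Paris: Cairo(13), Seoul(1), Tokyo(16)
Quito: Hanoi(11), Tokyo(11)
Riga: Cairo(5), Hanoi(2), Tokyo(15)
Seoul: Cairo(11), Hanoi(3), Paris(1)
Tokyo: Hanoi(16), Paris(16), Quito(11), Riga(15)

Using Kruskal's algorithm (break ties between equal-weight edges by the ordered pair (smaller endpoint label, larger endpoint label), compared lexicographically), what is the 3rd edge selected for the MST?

Hanoi-Seoul

Kruskal: consider edges lightest-first.
Paris Seoul (1): add — endpoints in different components.
Hanoi Riga (2): add — endpoints in different components.
Hanoi Seoul (3): add — endpoints in different components.
Cairo Riga (5): add — endpoints in different components.
Cairo Seoul (11): skip — Seoul and Cairo already connected.
Hanoi Quito (11): add — endpoints in different components.
Quito Tokyo (11): add — endpoints in different components.
The 3rd edge added is Hanoi Seoul.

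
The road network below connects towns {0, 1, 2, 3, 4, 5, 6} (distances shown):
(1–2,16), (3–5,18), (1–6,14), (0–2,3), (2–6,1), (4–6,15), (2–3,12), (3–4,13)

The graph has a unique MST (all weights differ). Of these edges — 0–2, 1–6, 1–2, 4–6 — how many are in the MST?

2

Kruskal: consider edges lightest-first.
2–6 (1): add. Components now {0} {1} {2,6} {3} {4} {5}
0–2 (3): add. Components now {0,2,6} {1} {3} {4} {5}
2–3 (12): add. Components now {0,2,3,6} {1} {4} {5}
3–4 (13): add. Components now {0,2,3,4,6} {1} {5}
1–6 (14): add. Components now {0,1,2,3,4,6} {5}
4–6 (15): skip — 4 and 6 already connected.
1–2 (16): skip — 1 and 2 already connected.
3–5 (18): add. Components now {0,1,2,3,4,5,6}
MST edge set: {2–6, 0–2, 2–3, 3–4, 1–6, 3–5}.
Of the listed edges, {0–2, 1–6} are in the MST → 2.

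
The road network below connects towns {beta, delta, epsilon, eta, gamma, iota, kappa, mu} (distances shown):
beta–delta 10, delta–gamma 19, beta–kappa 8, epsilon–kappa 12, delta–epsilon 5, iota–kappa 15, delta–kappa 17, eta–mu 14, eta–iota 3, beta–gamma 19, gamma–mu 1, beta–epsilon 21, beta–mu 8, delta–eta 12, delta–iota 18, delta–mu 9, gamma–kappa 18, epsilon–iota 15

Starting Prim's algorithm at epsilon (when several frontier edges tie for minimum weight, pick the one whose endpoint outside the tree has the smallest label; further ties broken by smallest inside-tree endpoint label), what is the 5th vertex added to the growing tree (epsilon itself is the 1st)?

beta

Prim, starting at epsilon.
Step 1: cheapest edge leaving the tree is delta–epsilon (5); add delta.
Step 2: cheapest edge leaving the tree is delta–mu (9); add mu.
Step 3: cheapest edge leaving the tree is gamma–mu (1); add gamma.
Step 4: cheapest edge leaving the tree is beta–mu (8); add beta.
Step 5: cheapest edge leaving the tree is beta–kappa (8); add kappa.
Step 6: cheapest edge leaving the tree is delta–eta (12); add eta.
Step 7: cheapest edge leaving the tree is eta–iota (3); add iota.
Vertex order: epsilon, delta, mu, gamma, beta, kappa, eta, iota. The 5th vertex is beta.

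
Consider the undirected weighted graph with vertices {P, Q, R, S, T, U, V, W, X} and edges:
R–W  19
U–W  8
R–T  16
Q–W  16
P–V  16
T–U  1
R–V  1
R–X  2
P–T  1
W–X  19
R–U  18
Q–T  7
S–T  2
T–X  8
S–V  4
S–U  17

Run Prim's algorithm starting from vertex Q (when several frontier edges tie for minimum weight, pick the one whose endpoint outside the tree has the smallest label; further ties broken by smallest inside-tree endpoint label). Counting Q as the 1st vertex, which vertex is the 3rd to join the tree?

P

Grow the tree from Q using Prim:
Step 1: cheapest edge leaving the tree is Q–T (7); add T.
Step 2: cheapest edge leaving the tree is P–T (1); add P.
Step 3: cheapest edge leaving the tree is T–U (1); add U.
Step 4: cheapest edge leaving the tree is S–T (2); add S.
Step 5: cheapest edge leaving the tree is S–V (4); add V.
Step 6: cheapest edge leaving the tree is R–V (1); add R.
Step 7: cheapest edge leaving the tree is R–X (2); add X.
Step 8: cheapest edge leaving the tree is U–W (8); add W.
Vertex order: Q, T, P, U, S, V, R, X, W. The 3rd vertex is P.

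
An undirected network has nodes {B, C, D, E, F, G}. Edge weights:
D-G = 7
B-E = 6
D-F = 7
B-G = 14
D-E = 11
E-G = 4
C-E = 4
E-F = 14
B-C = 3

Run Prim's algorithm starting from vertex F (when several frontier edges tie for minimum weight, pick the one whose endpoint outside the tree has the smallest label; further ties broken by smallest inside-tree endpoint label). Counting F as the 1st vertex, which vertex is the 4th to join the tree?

E

Prim's algorithm from F:
Step 1: cheapest edge leaving the tree is D-F (7); add D.
Step 2: cheapest edge leaving the tree is D-G (7); add G.
Step 3: cheapest edge leaving the tree is E-G (4); add E.
Step 4: cheapest edge leaving the tree is C-E (4); add C.
Step 5: cheapest edge leaving the tree is B-C (3); add B.
Vertex order: F, D, G, E, C, B. The 4th vertex is E.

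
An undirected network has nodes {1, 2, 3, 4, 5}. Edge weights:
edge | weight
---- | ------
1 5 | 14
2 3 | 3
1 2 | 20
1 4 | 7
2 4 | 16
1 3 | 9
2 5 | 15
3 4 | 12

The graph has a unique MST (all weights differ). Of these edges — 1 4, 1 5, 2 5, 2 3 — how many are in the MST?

3

Sort edges by weight, then run Kruskal:
2 3 (3): add — endpoints in different components.
1 4 (7): add — endpoints in different components.
1 3 (9): add — endpoints in different components.
3 4 (12): skip — 3 and 4 already connected.
1 5 (14): add — endpoints in different components.
MST edge set: {2 3, 1 4, 1 3, 1 5}.
Of the listed edges, {1 4, 1 5, 2 3} are in the MST → 3.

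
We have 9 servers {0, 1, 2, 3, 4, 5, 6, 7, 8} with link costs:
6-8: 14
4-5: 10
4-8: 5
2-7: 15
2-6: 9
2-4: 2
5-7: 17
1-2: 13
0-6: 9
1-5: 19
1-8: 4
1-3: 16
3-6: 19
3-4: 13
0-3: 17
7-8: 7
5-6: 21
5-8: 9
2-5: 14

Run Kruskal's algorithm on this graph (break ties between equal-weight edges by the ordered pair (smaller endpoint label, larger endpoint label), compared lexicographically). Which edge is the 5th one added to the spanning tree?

0-6

Kruskal's algorithm — process edges by increasing weight (ties by edge label):
2-4 (2): add — endpoints in different components.
1-8 (4): add — endpoints in different components.
4-8 (5): add — endpoints in different components.
7-8 (7): add — endpoints in different components.
0-6 (9): add — endpoints in different components.
2-6 (9): add — endpoints in different components.
5-8 (9): add — endpoints in different components.
4-5 (10): skip — 4 and 5 already connected.
1-2 (13): skip — 1 and 2 already connected.
3-4 (13): add — endpoints in different components.
The 5th edge added is 0-6.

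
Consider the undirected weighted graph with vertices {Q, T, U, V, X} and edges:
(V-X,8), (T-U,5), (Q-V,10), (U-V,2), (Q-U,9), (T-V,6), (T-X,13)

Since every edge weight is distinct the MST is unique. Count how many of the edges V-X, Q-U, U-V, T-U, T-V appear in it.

4

Kruskal: consider edges lightest-first.
U-V (2): add. Components now {U,V} {Q} {X} {T}
T-U (5): add. Components now {T,U,V} {Q} {X}
T-V (6): skip — V and T already connected.
V-X (8): add. Components now {T,U,V,X} {Q}
Q-U (9): add. Components now {Q,T,U,V,X}
MST edge set: {U-V, T-U, V-X, Q-U}.
Of the listed edges, {V-X, Q-U, U-V, T-U} are in the MST → 4.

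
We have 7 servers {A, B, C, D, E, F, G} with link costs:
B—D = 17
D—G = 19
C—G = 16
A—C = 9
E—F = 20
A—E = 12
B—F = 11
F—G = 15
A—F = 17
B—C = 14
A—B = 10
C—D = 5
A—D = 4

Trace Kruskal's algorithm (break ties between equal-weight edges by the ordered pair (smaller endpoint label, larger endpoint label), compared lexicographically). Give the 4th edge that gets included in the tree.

B-F

Kruskal's algorithm — process edges by increasing weight (ties by edge label):
A—D (4): add — endpoints in different components.
C—D (5): add — endpoints in different components.
A—C (9): skip — A and C already connected.
A—B (10): add — endpoints in different components.
B—F (11): add — endpoints in different components.
A—E (12): add — endpoints in different components.
B—C (14): skip — B and C already connected.
F—G (15): add — endpoints in different components.
The 4th edge added is B—F.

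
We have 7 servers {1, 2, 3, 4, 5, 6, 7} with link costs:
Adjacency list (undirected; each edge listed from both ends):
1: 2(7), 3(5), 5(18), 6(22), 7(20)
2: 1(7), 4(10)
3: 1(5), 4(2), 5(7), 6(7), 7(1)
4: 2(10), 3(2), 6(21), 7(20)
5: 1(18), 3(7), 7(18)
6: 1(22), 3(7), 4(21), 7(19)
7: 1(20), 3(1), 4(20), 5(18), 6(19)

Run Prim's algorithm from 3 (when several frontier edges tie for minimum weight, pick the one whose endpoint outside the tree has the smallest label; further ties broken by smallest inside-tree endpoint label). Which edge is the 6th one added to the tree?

Grow the tree from 3 using Prim:
Step 1: frontier [3–7 1, 3–4 2, 1–3 5, 3–5 7, 3–6 7] → take 3–7 (1); add 7.
Step 2: frontier [3–4 2, 1–3 5, 3–5 7, 3–6 7, 5–7 18, 6–7 19, 1–7 20, 4–7 20] → take 3–4 (2); add 4.
Step 3: frontier [1–3 5, 3–5 7, 3–6 7, 2–4 10, 4–6 21, 5–7 18, 6–7 19, 1–7 20] → take 1–3 (5); add 1.
Step 4: frontier [1–2 7, 1–5 18, 1–6 22, 3–5 7, 3–6 7, 2–4 10, 4–6 21, 5–7 18, 6–7 19] → take 1–2 (7); add 2.
Step 5: frontier [1–5 18, 1–6 22, 3–5 7, 3–6 7, 4–6 21, 5–7 18, 6–7 19] → take 3–5 (7); add 5.
Step 6: frontier [1–6 22, 3–6 7, 4–6 21, 6–7 19] → take 3–6 (7); add 6.
The 6th edge added is 3–6.

3-6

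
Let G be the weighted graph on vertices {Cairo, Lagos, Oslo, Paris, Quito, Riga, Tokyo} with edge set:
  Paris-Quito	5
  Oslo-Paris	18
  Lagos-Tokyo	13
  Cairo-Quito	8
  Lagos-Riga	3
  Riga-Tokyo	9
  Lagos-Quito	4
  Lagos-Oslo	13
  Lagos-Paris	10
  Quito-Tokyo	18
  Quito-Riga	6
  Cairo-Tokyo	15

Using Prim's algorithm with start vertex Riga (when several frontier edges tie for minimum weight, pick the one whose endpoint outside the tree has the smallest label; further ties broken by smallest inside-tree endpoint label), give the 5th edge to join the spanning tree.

Prim's algorithm from Riga:
Step 1: cheapest edge leaving the tree is Lagos-Riga (3); add Lagos.
Step 2: cheapest edge leaving the tree is Lagos-Quito (4); add Quito.
Step 3: cheapest edge leaving the tree is Paris-Quito (5); add Paris.
Step 4: cheapest edge leaving the tree is Cairo-Quito (8); add Cairo.
Step 5: cheapest edge leaving the tree is Riga-Tokyo (9); add Tokyo.
Step 6: cheapest edge leaving the tree is Lagos-Oslo (13); add Oslo.
The 5th edge added is Riga-Tokyo.

Riga-Tokyo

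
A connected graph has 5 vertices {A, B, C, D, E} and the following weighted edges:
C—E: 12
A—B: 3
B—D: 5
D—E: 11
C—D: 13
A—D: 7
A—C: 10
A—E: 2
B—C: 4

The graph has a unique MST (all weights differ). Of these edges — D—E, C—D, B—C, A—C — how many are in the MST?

Kruskal's algorithm — process edges by increasing weight (ties by edge label):
A—E (2): add. Components now {A,E} {B} {C} {D}
A—B (3): add. Components now {A,B,E} {C} {D}
B—C (4): add. Components now {A,B,C,E} {D}
B—D (5): add. Components now {A,B,C,D,E}
MST edge set: {A—E, A—B, B—C, B—D}.
Of the listed edges, {B—C} are in the MST → 1.

1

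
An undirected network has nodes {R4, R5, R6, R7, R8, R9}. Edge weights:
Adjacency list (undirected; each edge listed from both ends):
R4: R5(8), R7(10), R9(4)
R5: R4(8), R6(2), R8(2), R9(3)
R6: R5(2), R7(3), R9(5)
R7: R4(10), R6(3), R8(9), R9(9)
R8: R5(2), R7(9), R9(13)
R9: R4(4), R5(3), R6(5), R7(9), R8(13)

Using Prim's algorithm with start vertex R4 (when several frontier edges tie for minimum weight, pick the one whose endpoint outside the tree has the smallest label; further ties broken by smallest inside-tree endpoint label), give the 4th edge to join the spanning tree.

R5-R8

Prim's algorithm from R4:
Step 1: cheapest edge leaving the tree is R4–R9 (4); add R9.
Step 2: cheapest edge leaving the tree is R5–R9 (3); add R5.
Step 3: cheapest edge leaving the tree is R5–R6 (2); add R6.
Step 4: cheapest edge leaving the tree is R5–R8 (2); add R8.
Step 5: cheapest edge leaving the tree is R6–R7 (3); add R7.
The 4th edge added is R5–R8.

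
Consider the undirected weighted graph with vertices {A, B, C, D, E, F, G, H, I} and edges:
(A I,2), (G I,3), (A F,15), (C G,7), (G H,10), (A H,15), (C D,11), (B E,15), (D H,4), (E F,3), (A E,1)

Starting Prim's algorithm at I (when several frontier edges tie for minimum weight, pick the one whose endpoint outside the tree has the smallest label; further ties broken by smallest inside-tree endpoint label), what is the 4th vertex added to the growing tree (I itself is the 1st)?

F

Prim's algorithm from I:
Step 1: frontier [A I 2, G I 3] → take A I (2); add A.
Step 2: frontier [A E 1, A F 15, A H 15, G I 3] → take A E (1); add E.
Step 3: frontier [A F 15, A H 15, E F 3, B E 15, G I 3] → take E F (3); add F.
Step 4: frontier [A H 15, B E 15, G I 3] → take G I (3); add G.
Step 5: frontier [A H 15, B E 15, C G 7, G H 10] → take C G (7); add C.
Step 6: frontier [A H 15, C D 11, B E 15, G H 10] → take G H (10); add H.
Step 7: frontier [C D 11, B E 15, D H 4] → take D H (4); add D.
Step 8: frontier [B E 15] → take B E (15); add B.
Vertex order: I, A, E, F, G, C, H, D, B. The 4th vertex is F.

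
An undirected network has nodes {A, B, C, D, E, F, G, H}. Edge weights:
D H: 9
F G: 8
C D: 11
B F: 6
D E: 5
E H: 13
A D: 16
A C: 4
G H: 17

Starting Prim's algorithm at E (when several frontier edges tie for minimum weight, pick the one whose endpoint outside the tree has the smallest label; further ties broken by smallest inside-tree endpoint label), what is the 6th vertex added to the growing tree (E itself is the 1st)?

Prim's algorithm from E:
Step 1: frontier [D E 5, E H 13] → take D E (5); add D.
Step 2: frontier [D H 9, C D 11, A D 16, E H 13] → take D H (9); add H.
Step 3: frontier [C D 11, A D 16, G H 17] → take C D (11); add C.
Step 4: frontier [A C 4, A D 16, G H 17] → take A C (4); add A.
Step 5: frontier [G H 17] → take G H (17); add G.
Step 6: frontier [F G 8] → take F G (8); add F.
Step 7: frontier [B F 6] → take B F (6); add B.
Vertex order: E, D, H, C, A, G, F, B. The 6th vertex is G.

G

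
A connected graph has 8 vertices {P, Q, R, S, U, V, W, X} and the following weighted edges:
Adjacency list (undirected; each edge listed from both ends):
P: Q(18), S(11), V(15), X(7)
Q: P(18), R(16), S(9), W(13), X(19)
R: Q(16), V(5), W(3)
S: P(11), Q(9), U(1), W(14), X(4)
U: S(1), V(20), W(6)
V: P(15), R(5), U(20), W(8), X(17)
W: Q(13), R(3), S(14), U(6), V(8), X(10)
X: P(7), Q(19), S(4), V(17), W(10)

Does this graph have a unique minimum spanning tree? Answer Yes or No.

Kruskal's algorithm — process edges by increasing weight (ties by edge label):
S–U (1): add — endpoints in different components.
R–W (3): add — endpoints in different components.
S–X (4): add — endpoints in different components.
R–V (5): add — endpoints in different components.
U–W (6): add — endpoints in different components.
P–X (7): add — endpoints in different components.
V–W (8): skip — V and W already connected.
Q–S (9): add — endpoints in different components.
Every non-tree edge has weight strictly greater than the heaviest edge on the tree path between its endpoints, so the MST is unique.

Yes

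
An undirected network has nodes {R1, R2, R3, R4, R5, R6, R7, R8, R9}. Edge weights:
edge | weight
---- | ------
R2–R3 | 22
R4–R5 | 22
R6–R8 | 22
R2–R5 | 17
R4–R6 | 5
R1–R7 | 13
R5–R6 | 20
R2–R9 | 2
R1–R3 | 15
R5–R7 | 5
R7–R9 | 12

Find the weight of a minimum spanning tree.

Grow the tree from R2 using Prim:
Step 1: cheapest edge leaving the tree is R2–R9 (2); add R9.
Step 2: cheapest edge leaving the tree is R7–R9 (12); add R7.
Step 3: cheapest edge leaving the tree is R5–R7 (5); add R5.
Step 4: cheapest edge leaving the tree is R1–R7 (13); add R1.
Step 5: cheapest edge leaving the tree is R1–R3 (15); add R3.
Step 6: cheapest edge leaving the tree is R5–R6 (20); add R6.
Step 7: cheapest edge leaving the tree is R4–R6 (5); add R4.
Step 8: cheapest edge leaving the tree is R6–R8 (22); add R8.
MST edges: R2–R9, R7–R9, R5–R7, R1–R7, R1–R3, R5–R6, R4–R6, R6–R8; total weight 2+12+5+13+15+20+5+22 = 94.

94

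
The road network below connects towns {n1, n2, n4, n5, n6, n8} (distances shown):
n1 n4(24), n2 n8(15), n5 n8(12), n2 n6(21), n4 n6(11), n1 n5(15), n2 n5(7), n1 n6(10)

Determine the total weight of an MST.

55

Kruskal: consider edges lightest-first.
n2 n5 (7): add — endpoints in different components.
n1 n6 (10): add — endpoints in different components.
n4 n6 (11): add — endpoints in different components.
n5 n8 (12): add — endpoints in different components.
n1 n5 (15): add — endpoints in different components.
MST edges: n2 n5, n1 n6, n4 n6, n5 n8, n1 n5; total weight 7+10+11+12+15 = 55.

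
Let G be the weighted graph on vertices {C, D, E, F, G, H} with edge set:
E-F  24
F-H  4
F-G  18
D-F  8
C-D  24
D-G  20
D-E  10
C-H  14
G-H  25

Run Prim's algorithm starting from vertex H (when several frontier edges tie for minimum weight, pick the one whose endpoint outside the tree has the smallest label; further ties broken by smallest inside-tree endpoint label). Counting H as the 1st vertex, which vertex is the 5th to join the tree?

Grow the tree from H using Prim:
Step 1: cheapest edge leaving the tree is F-H (4); add F.
Step 2: cheapest edge leaving the tree is D-F (8); add D.
Step 3: cheapest edge leaving the tree is D-E (10); add E.
Step 4: cheapest edge leaving the tree is C-H (14); add C.
Step 5: cheapest edge leaving the tree is F-G (18); add G.
Vertex order: H, F, D, E, C, G. The 5th vertex is C.

C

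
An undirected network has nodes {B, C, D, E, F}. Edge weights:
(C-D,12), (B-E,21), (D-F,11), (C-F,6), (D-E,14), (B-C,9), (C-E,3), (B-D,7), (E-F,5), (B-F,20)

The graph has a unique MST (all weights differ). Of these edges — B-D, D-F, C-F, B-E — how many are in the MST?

1

Kruskal: consider edges lightest-first.
C-E (3): add — endpoints in different components.
E-F (5): add — endpoints in different components.
C-F (6): skip — C and F already connected.
B-D (7): add — endpoints in different components.
B-C (9): add — endpoints in different components.
MST edge set: {C-E, E-F, B-D, B-C}.
Of the listed edges, {B-D} are in the MST → 1.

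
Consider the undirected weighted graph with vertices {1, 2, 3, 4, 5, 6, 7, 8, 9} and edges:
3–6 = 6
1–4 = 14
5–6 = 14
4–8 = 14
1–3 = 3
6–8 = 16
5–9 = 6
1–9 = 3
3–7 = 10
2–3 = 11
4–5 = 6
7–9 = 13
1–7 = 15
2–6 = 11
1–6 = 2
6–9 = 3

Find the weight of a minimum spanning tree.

55

Grow the tree from 7 using Prim:
Step 1: cheapest edge leaving the tree is 3–7 (10); add 3.
Step 2: cheapest edge leaving the tree is 1–3 (3); add 1.
Step 3: cheapest edge leaving the tree is 1–6 (2); add 6.
Step 4: cheapest edge leaving the tree is 1–9 (3); add 9.
Step 5: cheapest edge leaving the tree is 5–9 (6); add 5.
Step 6: cheapest edge leaving the tree is 4–5 (6); add 4.
Step 7: cheapest edge leaving the tree is 2–3 (11); add 2.
Step 8: cheapest edge leaving the tree is 4–8 (14); add 8.
MST edges: 3–7, 1–3, 1–6, 1–9, 5–9, 4–5, 2–3, 4–8; total weight 10+3+2+3+6+6+11+14 = 55.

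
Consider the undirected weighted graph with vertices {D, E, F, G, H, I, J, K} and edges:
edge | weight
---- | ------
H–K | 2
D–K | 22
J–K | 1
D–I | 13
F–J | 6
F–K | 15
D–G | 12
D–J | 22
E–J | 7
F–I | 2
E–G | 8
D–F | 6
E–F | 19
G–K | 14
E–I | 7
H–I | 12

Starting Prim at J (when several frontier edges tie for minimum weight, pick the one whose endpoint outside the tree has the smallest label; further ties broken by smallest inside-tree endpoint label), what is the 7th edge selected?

Grow the tree from J using Prim:
Step 1: cheapest edge leaving the tree is J–K (1); add K.
Step 2: cheapest edge leaving the tree is H–K (2); add H.
Step 3: cheapest edge leaving the tree is F–J (6); add F.
Step 4: cheapest edge leaving the tree is F–I (2); add I.
Step 5: cheapest edge leaving the tree is D–F (6); add D.
Step 6: cheapest edge leaving the tree is E–I (7); add E.
Step 7: cheapest edge leaving the tree is E–G (8); add G.
The 7th edge added is E–G.

E-G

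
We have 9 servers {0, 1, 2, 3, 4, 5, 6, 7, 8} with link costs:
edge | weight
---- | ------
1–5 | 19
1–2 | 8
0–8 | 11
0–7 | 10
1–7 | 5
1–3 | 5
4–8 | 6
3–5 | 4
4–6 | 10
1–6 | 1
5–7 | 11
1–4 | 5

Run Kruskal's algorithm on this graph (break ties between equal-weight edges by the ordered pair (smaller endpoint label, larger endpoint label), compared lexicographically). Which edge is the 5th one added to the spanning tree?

Sort edges by weight, then run Kruskal:
1–6 (1): add — endpoints in different components.
3–5 (4): add — endpoints in different components.
1–3 (5): add — endpoints in different components.
1–4 (5): add — endpoints in different components.
1–7 (5): add — endpoints in different components.
4–8 (6): add — endpoints in different components.
1–2 (8): add — endpoints in different components.
0–7 (10): add — endpoints in different components.
The 5th edge added is 1–7.

1-7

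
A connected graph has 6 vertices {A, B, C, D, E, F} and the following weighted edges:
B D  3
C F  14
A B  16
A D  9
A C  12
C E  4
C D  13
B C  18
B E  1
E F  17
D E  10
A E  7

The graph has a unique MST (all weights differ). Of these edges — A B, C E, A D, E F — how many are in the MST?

1

Kruskal's algorithm — process edges by increasing weight (ties by edge label):
B E (1): add — endpoints in different components.
B D (3): add — endpoints in different components.
C E (4): add — endpoints in different components.
A E (7): add — endpoints in different components.
A D (9): skip — A and D already connected.
D E (10): skip — D and E already connected.
A C (12): skip — A and C already connected.
C D (13): skip — C and D already connected.
C F (14): add — endpoints in different components.
MST edge set: {B E, B D, C E, A E, C F}.
Of the listed edges, {C E} are in the MST → 1.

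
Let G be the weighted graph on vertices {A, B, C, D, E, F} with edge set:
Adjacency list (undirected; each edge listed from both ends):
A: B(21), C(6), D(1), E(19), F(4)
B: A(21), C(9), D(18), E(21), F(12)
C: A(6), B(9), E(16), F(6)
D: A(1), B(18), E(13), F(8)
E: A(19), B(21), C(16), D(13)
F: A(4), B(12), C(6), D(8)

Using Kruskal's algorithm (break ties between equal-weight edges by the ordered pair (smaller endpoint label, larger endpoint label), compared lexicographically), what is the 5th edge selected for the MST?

D-E

Kruskal: consider edges lightest-first.
A D (1): add — endpoints in different components.
A F (4): add — endpoints in different components.
A C (6): add — endpoints in different components.
C F (6): skip — C and F already connected.
D F (8): skip — D and F already connected.
B C (9): add — endpoints in different components.
B F (12): skip — B and F already connected.
D E (13): add — endpoints in different components.
The 5th edge added is D E.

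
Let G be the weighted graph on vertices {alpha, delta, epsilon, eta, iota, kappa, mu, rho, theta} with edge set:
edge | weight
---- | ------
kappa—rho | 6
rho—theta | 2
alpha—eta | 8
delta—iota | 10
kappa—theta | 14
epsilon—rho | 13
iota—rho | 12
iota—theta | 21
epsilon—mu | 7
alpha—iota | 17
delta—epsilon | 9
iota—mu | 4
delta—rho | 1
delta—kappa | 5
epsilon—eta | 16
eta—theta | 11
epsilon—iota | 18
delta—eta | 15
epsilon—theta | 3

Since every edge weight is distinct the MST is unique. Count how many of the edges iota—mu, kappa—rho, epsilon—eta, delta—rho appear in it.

2

Kruskal's algorithm — process edges by increasing weight (ties by edge label):
delta—rho (1): add — endpoints in different components.
rho—theta (2): add — endpoints in different components.
epsilon—theta (3): add — endpoints in different components.
iota—mu (4): add — endpoints in different components.
delta—kappa (5): add — endpoints in different components.
kappa—rho (6): skip — kappa and rho already connected.
epsilon—mu (7): add — endpoints in different components.
alpha—eta (8): add — endpoints in different components.
delta—epsilon (9): skip — epsilon and delta already connected.
delta—iota (10): skip — iota and delta already connected.
eta—theta (11): add — endpoints in different components.
MST edge set: {delta—rho, rho—theta, epsilon—theta, iota—mu, delta—kappa, epsilon—mu, alpha—eta, eta—theta}.
Of the listed edges, {iota—mu, delta—rho} are in the MST → 2.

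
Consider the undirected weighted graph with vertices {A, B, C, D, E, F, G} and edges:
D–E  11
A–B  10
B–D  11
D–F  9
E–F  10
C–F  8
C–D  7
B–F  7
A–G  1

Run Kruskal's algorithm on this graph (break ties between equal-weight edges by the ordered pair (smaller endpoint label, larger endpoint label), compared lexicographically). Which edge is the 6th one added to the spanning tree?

E-F

Sort edges by weight, then run Kruskal:
A–G (1): add — endpoints in different components.
B–F (7): add — endpoints in different components.
C–D (7): add — endpoints in different components.
C–F (8): add — endpoints in different components.
D–F (9): skip — D and F already connected.
A–B (10): add — endpoints in different components.
E–F (10): add — endpoints in different components.
The 6th edge added is E–F.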